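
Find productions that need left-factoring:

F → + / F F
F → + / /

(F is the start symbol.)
Yes, F has productions with common prefix '+ /'

Left-factoring is needed when two productions for the same non-terminal
share a common prefix on the right-hand side.

Productions for F:
  F → + / F F
  F → + / /

Found common prefix '+ /' in productions for F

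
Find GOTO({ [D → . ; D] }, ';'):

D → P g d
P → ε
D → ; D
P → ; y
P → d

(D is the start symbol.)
{ [D → . ; D], [D → . P g d], [D → ; . D], [P → . ; y], [P → . d], [P → .] }

GOTO(I, ';') = CLOSURE({ [A → αX.β] : [A → α.Xβ] ∈ I, X = ';' })

Items with dot before ';', with the dot advanced:
  [D → . ; D] → [D → ; . D]
Closure of the advanced items:
  [D → ; . D] has the dot before D: add [D → . P g d], [D → . ; D]
  [D → . P g d] has the dot before P: add [P → .], [P → . ; y], [P → . d]

GOTO = { [D → . ; D], [D → . P g d], [D → ; . D], [P → . ; y], [P → . d], [P → .] }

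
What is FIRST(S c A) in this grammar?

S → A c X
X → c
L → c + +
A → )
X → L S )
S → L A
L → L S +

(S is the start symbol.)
{ ')', 'c' }

FIRST sets of the non-terminals involved (from the grammar, by fixed-point iteration):
  FIRST(S) = { ')', 'c' }

To compute FIRST(S c A), process the symbols left to right:
Symbol S is a non-terminal. Add FIRST(S) \ {ε} = { ')', 'c' }
S is not nullable (ε ∉ FIRST(S)), so stop here.
FIRST(S c A) = { ')', 'c' }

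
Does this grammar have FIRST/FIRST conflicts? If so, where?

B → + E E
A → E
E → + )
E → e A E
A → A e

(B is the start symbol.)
A FIRST/FIRST conflict occurs when two productions N → α and N → β for the same non-terminal have FIRST(α) ∩ FIRST(β) ≠ ∅ (with ε ∈ FIRST of a nullable right-hand side, so two nullable alternatives also conflict).

FIRST sets of the non-terminals at (or reachable through a nullable prefix from) the front of some alternative:
  FIRST(E) = { '+', 'e' }
  FIRST(A) = { '+', 'e' }

Productions for A:
  A → E: FIRST = { '+', 'e' }
  A → A e: FIRST = { '+', 'e' }
Productions for E:
  E → + ): FIRST = { '+' }
  E → e A E: FIRST = { 'e' }
B has only one production, so no FIRST/FIRST conflict is possible there.

Conflict for A: A → E and A → A e
  Overlap: { '+', 'e' }

Answer: Yes. A → E / A → A e on { '+', 'e' }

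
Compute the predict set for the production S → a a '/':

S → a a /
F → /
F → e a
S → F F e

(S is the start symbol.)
{ 'a' }

PREDICT(S → a a '/') = (FIRST(RHS) \ {ε}) ∪ (FOLLOW(S) if ε ∈ FIRST(RHS), i.e. RHS ⇒* ε)
FIRST(a a '/') = { 'a' }
ε ∉ FIRST(a a '/'), so FOLLOW(S) is not added.
PREDICT(S → a a '/') = { 'a' }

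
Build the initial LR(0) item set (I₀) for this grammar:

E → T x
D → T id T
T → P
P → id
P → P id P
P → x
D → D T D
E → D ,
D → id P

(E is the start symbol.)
{ [D → . D T D], [D → . T id T], [D → . id P], [E → . D ,], [E → . T x], [E' → . E], [P → . P id P], [P → . id], [P → . x], [T → . P] }

First, augment the grammar with E' → E
I₀ = CLOSURE({ [E' → . E] }):
  [E' → . E] has the dot before E: add [E → . T x], [E → . D ,]
  [E → . T x] has the dot before T: add [T → . P]
  [E → . D ,] has the dot before D: add [D → . T id T], [D → . D T D], [D → . id P]
  [T → . P] has the dot before P: add [P → . id], [P → . P id P], [P → . x]
No further items can be added.

I₀ = { [D → . D T D], [D → . T id T], [D → . id P], [E → . D ,], [E → . T x], [E' → . E], [P → . P id P], [P → . id], [P → . x], [T → . P] }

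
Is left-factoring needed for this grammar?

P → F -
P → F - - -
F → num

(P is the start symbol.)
Yes, P has productions with common prefix 'F -'

Left-factoring is needed when two productions for the same non-terminal
share a common prefix on the right-hand side.

Productions for P:
  P → F -
  P → F - - -

Found common prefix 'F -' in productions for P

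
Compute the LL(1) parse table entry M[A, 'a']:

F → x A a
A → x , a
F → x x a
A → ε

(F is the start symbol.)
To find M[A, 'a'], we find productions for A where 'a' is in the predict set (PREDICT(N → α) = (FIRST(α) \ {ε}) ∪ (FOLLOW(N) if α ⇒* ε)).

Relevant sets:
  FOLLOW(A) = { 'a' }

A → x , a: PREDICT = { 'x' }
A → ε: PREDICT = { 'a' }
  'a' is in predict set, so this production goes in M[A, 'a']

M[A, 'a'] = A → ε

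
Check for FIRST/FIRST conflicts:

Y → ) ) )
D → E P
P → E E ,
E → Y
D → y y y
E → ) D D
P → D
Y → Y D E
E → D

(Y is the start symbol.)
FIRST sets of the non-terminals at (or reachable through a nullable prefix from) the front of some alternative:
  FIRST(Y) = { ')' }
  FIRST(E) = { ')', 'y' }
  FIRST(D) = { ')', 'y' }

Productions for Y:
  Y → ) ) ): FIRST = { ')' }
  Y → Y D E: FIRST = { ')' }
Productions for D:
  D → E P: FIRST = { ')', 'y' }
  D → y y y: FIRST = { 'y' }
Productions for P:
  P → E E ,: FIRST = { ')', 'y' }
  P → D: FIRST = { ')', 'y' }
Productions for E:
  E → Y: FIRST = { ')' }
  E → ) D D: FIRST = { ')' }
  E → D: FIRST = { ')', 'y' }

Conflict for Y: Y → ) ) ) and Y → Y D E
  Overlap: { ')' }
Conflict for D: D → E P and D → y y y
  Overlap: { 'y' }
Conflict for P: P → E E , and P → D
  Overlap: { ')', 'y' }
Conflict for E: E → Y and E → ) D D
  Overlap: { ')' }
Conflict for E: E → Y and E → D
  Overlap: { ')' }
Conflict for E: E → ) D D and E → D
  Overlap: { ')' }

Answer: Yes. Y → ')' ')' ')' / Y → Y D E on { ')' }; D → E P / D → y y y on { 'y' }; P → E E ',' / P → D on { ')', 'y' }; E → Y / E → ')' D D on { ')' }; E → Y / E → D on { ')' }; E → ')' D D / E → D on { ')' }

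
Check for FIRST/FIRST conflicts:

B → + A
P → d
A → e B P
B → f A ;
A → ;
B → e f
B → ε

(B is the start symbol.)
A FIRST/FIRST conflict occurs when two productions N → α and N → β for the same non-terminal have FIRST(α) ∩ FIRST(β) ≠ ∅ (with ε ∈ FIRST of a nullable right-hand side, so two nullable alternatives also conflict).

Productions for B:
  B → + A: FIRST = { '+' }
  B → f A ;: FIRST = { 'f' }
  B → e f: FIRST = { 'e' }
  B → ε: FIRST = { ε }
Productions for A:
  A → e B P: FIRST = { 'e' }
  A → ;: FIRST = { ';' }
P has only one production, so no FIRST/FIRST conflict is possible there.

All alternatives of each non-terminal have pairwise disjoint FIRST sets.

Answer: No FIRST/FIRST conflicts.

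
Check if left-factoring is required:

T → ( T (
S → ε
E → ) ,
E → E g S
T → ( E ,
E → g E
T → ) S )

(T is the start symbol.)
Yes, T has productions with common prefix '('

Left-factoring is needed when two productions for the same non-terminal
share a common prefix on the right-hand side.

Productions for T:
  T → ( T (
  T → ( E ,
  T → ) S )
Productions for E:
  E → ) ,
  E → E g S
  E → g E

Found common prefix '(' in productions for T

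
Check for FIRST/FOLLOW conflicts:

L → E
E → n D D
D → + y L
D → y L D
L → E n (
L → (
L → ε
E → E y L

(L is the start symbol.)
Nullable non-terminals: L.
FIRST sets used below: FIRST(E) = { 'n' }

L: nullable alternative(s) L → ε; FOLLOW(L) = { $, '+', 'n', 'y' }
  L → E: FIRST \ {ε} = { 'n' } — overlaps FOLLOW(L) on { 'n' }: CONFLICT
  L → E n (: FIRST \ {ε} = { 'n' } — overlaps FOLLOW(L) on { 'n' }: CONFLICT
  L → (: FIRST \ {ε} = { '(' } — disjoint from FOLLOW(L)
  L → ε: FIRST \ {ε} = { } — this is the only nullable alternative, skip

D, E have no nullable alternative, so no FIRST/FOLLOW check is needed there.

So the grammar has 2 FIRST/FOLLOW conflicts (marked CONFLICT above).

Answer: Yes. L → E with FOLLOW(L) on { 'n' }; L → E n '(' with FOLLOW(L) on { 'n' }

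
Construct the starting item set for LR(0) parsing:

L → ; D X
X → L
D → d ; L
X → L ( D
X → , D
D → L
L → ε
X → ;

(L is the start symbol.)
First, augment the grammar with L' → L
I₀ = CLOSURE({ [L' → . L] }):
  [L' → . L] has the dot before L: add [L → . ; D X], [L → .]
No further items can be added.

I₀ = { [L → . ; D X], [L → .], [L' → . L] }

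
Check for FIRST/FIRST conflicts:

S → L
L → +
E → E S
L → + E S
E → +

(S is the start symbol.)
A FIRST/FIRST conflict occurs when two productions N → α and N → β for the same non-terminal have FIRST(α) ∩ FIRST(β) ≠ ∅ (with ε ∈ FIRST of a nullable right-hand side, so two nullable alternatives also conflict).

FIRST sets of the non-terminals at (or reachable through a nullable prefix from) the front of some alternative:
  FIRST(E) = { '+' }

Productions for L:
  L → +: FIRST = { '+' }
  L → + E S: FIRST = { '+' }
Productions for E:
  E → E S: FIRST = { '+' }
  E → +: FIRST = { '+' }
S has only one production, so no FIRST/FIRST conflict is possible there.

Conflict for L: L → + and L → + E S
  Overlap: { '+' }
Conflict for E: E → E S and E → +
  Overlap: { '+' }

Answer: Yes. L → '+' / L → '+' E S on { '+' }; E → E S / E → '+' on { '+' }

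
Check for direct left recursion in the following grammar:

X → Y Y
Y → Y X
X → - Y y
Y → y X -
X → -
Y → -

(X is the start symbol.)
Yes, Y is left-recursive

X → Y Y: starts with Y
Y → Y X: LEFT RECURSIVE (starts with Y)
X → - Y y: starts with '-'
Y → y X -: starts with y
X → -: starts with '-'
Y → -: starts with '-'

The grammar has direct left recursion on: Y.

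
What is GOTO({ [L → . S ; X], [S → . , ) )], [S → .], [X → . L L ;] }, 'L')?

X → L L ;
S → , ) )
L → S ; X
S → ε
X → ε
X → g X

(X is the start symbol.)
{ [L → . S ; X], [S → . , ) )], [S → .], [X → L . L ;] }

GOTO(I, 'L') = CLOSURE({ [A → αX.β] : [A → α.Xβ] ∈ I, X = 'L' })

Items with dot before 'L', with the dot advanced:
  [X → . L L ;] → [X → L . L ;]
Closure of the advanced items:
  [X → L . L ;] has the dot before L: add [L → . S ; X]
  [L → . S ; X] has the dot before S: add [S → . , ) )], [S → .]

GOTO = { [L → . S ; X], [S → . , ) )], [S → .], [X → L . L ;] }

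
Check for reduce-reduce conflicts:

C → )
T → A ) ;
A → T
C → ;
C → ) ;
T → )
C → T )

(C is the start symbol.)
Augment with C' → C and build the canonical LR(0) collection (I0 = CLOSURE({[C' → . C]}), then GOTO on every symbol after a dot until no new states appear). It has 10 states:
  I0: { [A → . T], [C → . ) ;], [C → . )], [C → . ;], [C → . T )], [C' → . C], [T → . )], [T → . A ) ;] }  — shift
  I1: { [C → ) . ;], [C → ) .], [T → ) .] }  — shift, 2 reduces
  I2: { [C → ; .] }  — reduce
  I3: { [T → A . ) ;] }  — shift
  I4: { [C' → C .] }  — accept
  I5: { [A → T .], [C → T . )] }  — shift, reduce
  I6: { [C → T ) .] }  — reduce
  I7: { [T → A ) . ;] }  — shift
  I8: { [T → A ) ; .] }  — reduce
  I9: { [C → ) ; .] }  — reduce

I1 contains complete items [C → ) .], [T → ) .] — reduce-reduce conflict.

Answer: Yes — I1: [C → ) .] vs [T → ) .]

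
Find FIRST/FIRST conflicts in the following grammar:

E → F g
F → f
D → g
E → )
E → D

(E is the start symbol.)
A FIRST/FIRST conflict occurs when two productions N → α and N → β for the same non-terminal have FIRST(α) ∩ FIRST(β) ≠ ∅ (with ε ∈ FIRST of a nullable right-hand side, so two nullable alternatives also conflict).

FIRST sets of the non-terminals at (or reachable through a nullable prefix from) the front of some alternative:
  FIRST(F) = { 'f' }
  FIRST(D) = { 'g' }

Productions for E:
  E → F g: FIRST = { 'f' }
  E → ): FIRST = { ')' }
  E → D: FIRST = { 'g' }
F, D have only one production, so no FIRST/FIRST conflict is possible there.

All alternatives of each non-terminal have pairwise disjoint FIRST sets.

Answer: No FIRST/FIRST conflicts.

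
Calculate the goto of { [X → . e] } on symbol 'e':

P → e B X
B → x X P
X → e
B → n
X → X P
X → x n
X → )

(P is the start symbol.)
{ [X → e .] }

GOTO(I, 'e') = CLOSURE({ [A → αX.β] : [A → α.Xβ] ∈ I, X = 'e' })

Items with dot before 'e', with the dot advanced:
  [X → . e] → [X → e .]
Closure adds nothing (no advanced item has the dot before a non-terminal).

GOTO = { [X → e .] }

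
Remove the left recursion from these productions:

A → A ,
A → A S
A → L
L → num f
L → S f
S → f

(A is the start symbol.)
A is directly left-recursive. The standard transformation for
  A → A α₁ | ... | A α_m | β₁ | ... | β_n
is
  A  → β₁ A' | ... | β_n A'
  A' → α₁ A' | ... | α_m A' | ε

A → L becomes A → L A'
A → A , becomes A' → , A'
A → A S becomes A' → S A'
Add A' → ε

Productions for other non-terminals are unchanged:
  L → num f
  L → S f
  S → f

Resulting grammar:
A → L A'
A' → , A'
A' → S A'
A' → ε
L → num f
L → S f
S → f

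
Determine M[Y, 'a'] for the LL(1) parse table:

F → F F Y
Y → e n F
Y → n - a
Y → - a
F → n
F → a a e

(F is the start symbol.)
Empty (error entry)

To find M[Y, 'a'], we find productions for Y where 'a' is in the predict set (PREDICT(N → α) = (FIRST(α) \ {ε}) ∪ (FOLLOW(N) if α ⇒* ε)).

Y → e n F: PREDICT = { 'e' }
Y → n - a: PREDICT = { 'n' }
Y → - a: PREDICT = { '-' }

M[Y, 'a'] is empty (no production applies)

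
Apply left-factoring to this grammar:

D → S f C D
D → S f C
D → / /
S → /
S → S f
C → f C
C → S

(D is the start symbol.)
Left-factoring transforms A → αβ₁ | αβ₂ into A → αA' and A' → β₁ | β₂
(α is the longest common prefix among the alternatives). Repeat until
no nonterminal has two alternatives with a common prefix.

Round 1: D has alternatives sharing prefix 'S f C'. Introduce D': D → S f C D'
  Add: D' → D
  Add: D' → ε

No remaining common prefixes — done.

Resulting grammar:
D → S f C D'
D' → D
D' → ε
D → / /
S → /
S → S f
C → f C
C → S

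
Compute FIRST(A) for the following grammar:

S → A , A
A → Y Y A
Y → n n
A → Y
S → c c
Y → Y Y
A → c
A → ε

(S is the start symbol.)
{ 'c', 'n', ε }

FIRST sets of the other non-terminals involved (by the same procedure, iterated to a fixed point):
  FIRST(Y) = { 'n' }

From A → Y Y A:
  - Y is a non-terminal: add FIRST(Y) \ {ε} = { 'n' }
    Y is not nullable, so stop
From A → Y:
  - Y is a non-terminal: add FIRST(Y) \ {ε} = { 'n' }
    Y is not nullable, so stop
From A → c:
  - c is a terminal: add 'c' and stop
From A → ε:
  - ε-production, so ε ∈ FIRST(A)

Collecting: FIRST(A) = { 'c', 'n', ε }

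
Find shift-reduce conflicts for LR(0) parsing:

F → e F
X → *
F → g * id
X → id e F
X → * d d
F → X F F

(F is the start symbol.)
Yes — I1: [X → * .] vs [X → * . d d]

A shift-reduce conflict occurs when an LR(0) state has both:
  - a complete (reduce) item [A → α .] (dot at the end), and
  - a shift item [B → β . c γ] (dot before a terminal).

Augment with F' → F and build the canonical LR(0) collection (I0 = CLOSURE({[F' → . F]}), then GOTO on every symbol after a dot until no new states appear). It has 16 states:
  I0: { [F → . X F F], [F → . e F], [F → . g * id], [F' → . F], [X → . * d d], [X → . *], [X → . id e F] }  — shift
  I1: { [X → * . d d], [X → * .] }  — shift, reduce
  I2: { [F' → F .] }  — accept
  I3: { [F → . X F F], [F → . e F], [F → . g * id], [F → X . F F], [X → . * d d], [X → . *], [X → . id e F] }  — shift
  I4: { [F → . X F F], [F → . e F], [F → . g * id], [F → e . F], [X → . * d d], [X → . *], [X → . id e F] }  — shift
  I5: { [F → g . * id] }  — shift
  I6: { [X → id . e F] }  — shift
  I7: { [F → . X F F], [F → . e F], [F → . g * id], [X → . * d d], [X → . *], [X → . id e F], [X → id e . F] }  — shift
  I8: { [X → id e F .] }  — reduce
  I9: { [F → g * . id] }  — shift
  I10: { [F → g * id .] }  — reduce
  I11: { [F → e F .] }  — reduce
  I12: { [F → . X F F], [F → . e F], [F → . g * id], [F → X F . F], [X → . * d d], [X → . *], [X → . id e F] }  — shift
  I13: { [F → X F F .] }  — reduce
  I14: { [X → * d . d] }  — shift
  I15: { [X → * d d .] }  — reduce

I1 contains reduce item [X → * .] and shift item [X → * . d d] — shift-reduce conflict.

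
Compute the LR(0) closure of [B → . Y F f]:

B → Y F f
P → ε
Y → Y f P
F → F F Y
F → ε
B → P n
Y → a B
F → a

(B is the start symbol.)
{ [B → . Y F f], [Y → . Y f P], [Y → . a B] }

Start with: [B → . Y F f]
  [B → . Y F f] has the dot before Y: add [Y → . Y f P], [Y → . a B]
No further items can be added.

CLOSURE = { [B → . Y F f], [Y → . Y f P], [Y → . a B] }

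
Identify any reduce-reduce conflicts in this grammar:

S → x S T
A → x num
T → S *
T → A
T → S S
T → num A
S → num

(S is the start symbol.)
A reduce-reduce conflict occurs when an LR(0) state has two complete items [A → α .] and [B → β .] — both call for a reduction, and with no lookahead the parser cannot choose between them.

Augment with S' → S and build the canonical LR(0) collection (I0 = CLOSURE({[S' → . S]}), then GOTO on every symbol after a dot until no new states appear). It has 16 states:
  I0: { [S → . num], [S → . x S T], [S' → . S] }  — shift
  I1: { [S' → S .] }  — accept
  I2: { [S → num .] }  — reduce
  I3: { [S → . num], [S → . x S T], [S → x . S T] }  — shift
  I4: { [A → . x num], [S → . num], [S → . x S T], [S → x S . T], [T → . A], [T → . S *], [T → . S S], [T → . num A] }  — shift
  I5: { [T → A .] }  — reduce
  I6: { [S → . num], [S → . x S T], [T → S . *], [T → S . S] }  — shift
  I7: { [S → x S T .] }  — reduce
  I8: { [A → . x num], [S → num .], [T → num . A] }  — shift, reduce
  I9: { [A → x . num], [S → . num], [S → . x S T], [S → x . S T] }  — shift
  I10: { [A → x num .], [S → num .] }  — 2 reduces
  I11: { [T → num A .] }  — reduce
  I12: { [A → x . num] }  — shift
  I13: { [A → x num .] }  — reduce
  I14: { [T → S * .] }  — reduce
  I15: { [T → S S .] }  — reduce

I10 contains complete items [A → x num .], [S → num .] — reduce-reduce conflict.

Answer: Yes — I10: [A → x num .] vs [S → num .]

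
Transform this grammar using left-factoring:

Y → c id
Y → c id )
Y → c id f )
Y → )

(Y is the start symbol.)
Y → c id Y'
Y' → ε
Y' → )
Y' → f )
Y → )

Left-factoring transforms A → αβ₁ | αβ₂ into A → αA' and A' → β₁ | β₂
(α is the longest common prefix among the alternatives). Repeat until
no nonterminal has two alternatives with a common prefix.

Round 1: Y has alternatives sharing prefix 'c id'. Introduce Y': Y → c id Y'
  Add: Y' → ε
  Add: Y' → )
  Add: Y' → f )

No remaining common prefixes — done.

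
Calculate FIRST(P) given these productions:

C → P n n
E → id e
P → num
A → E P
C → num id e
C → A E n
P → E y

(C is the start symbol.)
{ 'id', 'num' }

To compute FIRST(P), examine every production with P on the left-hand side, reading each right-hand side left to right until a non-nullable symbol is reached.

FIRST sets of the other non-terminals involved (by the same procedure, iterated to a fixed point):
  FIRST(E) = { 'id' }

From P → num:
  - num is a terminal: add 'num' and stop
From P → E y:
  - E is a non-terminal: add FIRST(E) \ {ε} = { 'id' }
    E is not nullable, so stop

Collecting: FIRST(P) = { 'id', 'num' }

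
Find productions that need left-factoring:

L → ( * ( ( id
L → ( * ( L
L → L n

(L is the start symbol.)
Yes, L has productions with common prefix '( * ('

Left-factoring is needed when two productions for the same non-terminal
share a common prefix on the right-hand side.

Productions for L:
  L → ( * ( ( id
  L → ( * ( L
  L → L n

Found common prefix '( * (' in productions for L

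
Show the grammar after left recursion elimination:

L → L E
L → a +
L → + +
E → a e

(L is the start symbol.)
L is directly left-recursive. The standard transformation for
  A → A α₁ | ... | A α_m | β₁ | ... | β_n
is
  A  → β₁ A' | ... | β_n A'
  A' → α₁ A' | ... | α_m A' | ε

L → a + becomes L → a + L'
L → + + becomes L → + + L'
L → L E becomes L' → E L'
Add L' → ε

Productions for other non-terminals are unchanged:
  E → a e

Resulting grammar:
L → a + L'
L → + + L'
L' → E L'
L' → ε
E → a e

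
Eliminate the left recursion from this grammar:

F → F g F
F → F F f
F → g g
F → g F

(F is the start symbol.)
F is directly left-recursive. The standard transformation for
  A → A α₁ | ... | A α_m | β₁ | ... | β_n
is
  A  → β₁ A' | ... | β_n A'
  A' → α₁ A' | ... | α_m A' | ε

F → g g becomes F → g g F'
F → g F becomes F → g F F'
F → F g F becomes F' → g F F'
F → F F f becomes F' → F f F'
Add F' → ε

Resulting grammar:
F → g g F'
F → g F F'
F' → g F F'
F' → F f F'
F' → ε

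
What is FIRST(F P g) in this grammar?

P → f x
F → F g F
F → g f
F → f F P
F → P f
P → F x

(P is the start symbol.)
FIRST sets of the non-terminals involved (from the grammar, by fixed-point iteration):
  FIRST(F) = { 'f', 'g' }

To compute FIRST(F P g), process the symbols left to right:
Symbol F is a non-terminal. Add FIRST(F) \ {ε} = { 'f', 'g' }
F is not nullable (ε ∉ FIRST(F)), so stop here.
FIRST(F P g) = { 'f', 'g' }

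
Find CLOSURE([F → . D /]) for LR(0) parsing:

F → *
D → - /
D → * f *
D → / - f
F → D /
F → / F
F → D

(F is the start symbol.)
To compute CLOSURE, for each item [A → α.Bβ] where B is a non-terminal, add [B → .γ] for all productions B → γ; repeat for the newly added items until nothing changes.

Start with: [F → . D /]
  [F → . D /] has the dot before D: add [D → . - /], [D → . * f *], [D → . / - f]
No further items can be added.

CLOSURE = { [D → . * f *], [D → . - /], [D → . / - f], [F → . D /] }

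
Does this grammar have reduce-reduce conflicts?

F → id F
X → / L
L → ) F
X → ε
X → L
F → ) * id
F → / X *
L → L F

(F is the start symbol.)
Augment with F' → F and build the canonical LR(0) collection (I0 = CLOSURE({[F' → . F]}), then GOTO on every symbol after a dot until no new states appear). It has 16 states:
  I0: { [F → . ) * id], [F → . / X *], [F → . id F], [F' → . F] }  — shift
  I1: { [F → ) . * id] }  — shift
  I2: { [F → / . X *], [L → . ) F], [L → . L F], [X → . / L], [X → . L], [X → .] }  — shift, reduce
  I3: { [F' → F .] }  — accept
  I4: { [F → . ) * id], [F → . / X *], [F → . id F], [F → id . F] }  — shift
  I5: { [F → id F .] }  — reduce
  I6: { [F → . ) * id], [F → . / X *], [F → . id F], [L → ) . F] }  — shift
  I7: { [L → . ) F], [L → . L F], [X → / . L] }  — shift
  I8: { [F → . ) * id], [F → . / X *], [F → . id F], [L → L . F], [X → L .] }  — shift, reduce
  I9: { [F → / X . *] }  — shift
  I10: { [F → / X * .] }  — reduce
  I11: { [L → L F .] }  — reduce
  I12: { [F → . ) * id], [F → . / X *], [F → . id F], [L → L . F], [X → / L .] }  — shift, reduce
  I13: { [L → ) F .] }  — reduce
  I14: { [F → ) * . id] }  — shift
  I15: { [F → ) * id .] }  — reduce

No state contains more than one complete item.

Answer: No reduce-reduce conflicts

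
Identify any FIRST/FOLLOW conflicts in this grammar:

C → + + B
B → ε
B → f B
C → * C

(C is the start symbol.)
No FIRST/FOLLOW conflicts.

Nullable non-terminals: B.

B: nullable alternative(s) B → ε; FOLLOW(B) = { $ }
  B → ε: FIRST \ {ε} = { } — this is the only nullable alternative, skip
  B → f B: FIRST \ {ε} = { 'f' } — disjoint from FOLLOW(B)

C has no nullable alternative, so no FIRST/FOLLOW check is needed there.

No FIRST/FOLLOW conflicts found.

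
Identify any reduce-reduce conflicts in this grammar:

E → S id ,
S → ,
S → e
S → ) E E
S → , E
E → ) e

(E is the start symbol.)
A reduce-reduce conflict occurs when an LR(0) state has two complete items [A → α .] and [B → β .] — both call for a reduction, and with no lookahead the parser cannot choose between them.

Augment with E' → E and build the canonical LR(0) collection (I0 = CLOSURE({[E' → . E]}), then GOTO on every symbol after a dot until no new states appear). It has 12 states:
  I0: { [E → . ) e], [E → . S id ,], [E' → . E], [S → . ) E E], [S → . , E], [S → . ,], [S → . e] }  — shift
  I1: { [E → ) . e], [E → . ) e], [E → . S id ,], [S → ) . E E], [S → . ) E E], [S → . , E], [S → . ,], [S → . e] }  — shift
  I2: { [E → . ) e], [E → . S id ,], [S → , . E], [S → , .], [S → . ) E E], [S → . , E], [S → . ,], [S → . e] }  — shift, reduce
  I3: { [E' → E .] }  — accept
  I4: { [E → S . id ,] }  — shift
  I5: { [S → e .] }  — reduce
  I6: { [E → S id . ,] }  — shift
  I7: { [E → S id , .] }  — reduce
  I8: { [S → , E .] }  — reduce
  I9: { [E → . ) e], [E → . S id ,], [S → ) E . E], [S → . ) E E], [S → . , E], [S → . ,], [S → . e] }  — shift
  I10: { [E → ) e .], [S → e .] }  — 2 reduces
  I11: { [S → ) E E .] }  — reduce

I10 contains complete items [E → ) e .], [S → e .] — reduce-reduce conflict.

Answer: Yes — I10: [E → ) e .] vs [S → e .]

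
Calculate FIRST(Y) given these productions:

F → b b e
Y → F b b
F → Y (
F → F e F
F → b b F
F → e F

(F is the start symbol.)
FIRST sets of the other non-terminals involved (by the same procedure, iterated to a fixed point):
  FIRST(F) = { 'b', 'e' }

From Y → F b b:
  - F is a non-terminal: add FIRST(F) \ {ε} = { 'b', 'e' }
    F is not nullable, so stop

Collecting: FIRST(Y) = { 'b', 'e' }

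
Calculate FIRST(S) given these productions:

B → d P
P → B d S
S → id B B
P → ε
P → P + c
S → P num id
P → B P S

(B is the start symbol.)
To compute FIRST(S), examine every production with S on the left-hand side, reading each right-hand side left to right until a non-nullable symbol is reached.

FIRST sets of the other non-terminals involved (by the same procedure, iterated to a fixed point):
  FIRST(P) = { '+', 'd', ε }

From S → id B B:
  - id is a terminal: add 'id' and stop
From S → P num id:
  - P is a non-terminal: add FIRST(P) \ {ε} = { '+', 'd' }
    P is nullable, so continue to the next symbol
  - num is a terminal: add 'num' and stop

Collecting: FIRST(S) = { '+', 'd', 'id', 'num' }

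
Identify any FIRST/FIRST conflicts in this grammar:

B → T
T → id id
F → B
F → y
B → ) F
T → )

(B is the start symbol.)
A FIRST/FIRST conflict occurs when two productions N → α and N → β for the same non-terminal have FIRST(α) ∩ FIRST(β) ≠ ∅ (with ε ∈ FIRST of a nullable right-hand side, so two nullable alternatives also conflict).

FIRST sets of the non-terminals at (or reachable through a nullable prefix from) the front of some alternative:
  FIRST(T) = { ')', 'id' }
  FIRST(B) = { ')', 'id' }

Productions for B:
  B → T: FIRST = { ')', 'id' }
  B → ) F: FIRST = { ')' }
Productions for T:
  T → id id: FIRST = { 'id' }
  T → ): FIRST = { ')' }
Productions for F:
  F → B: FIRST = { ')', 'id' }
  F → y: FIRST = { 'y' }

Conflict for B: B → T and B → ) F
  Overlap: { ')' }

Answer: Yes. B → T / B → ')' F on { ')' }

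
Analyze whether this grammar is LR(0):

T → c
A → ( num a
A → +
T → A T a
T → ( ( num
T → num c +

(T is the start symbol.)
A grammar is LR(0) if no state in the canonical LR(0) collection has:
  - both a shift item (dot before a terminal) and a complete item (shift-reduce conflict), or
  - two or more complete items (reduce-reduce conflict; the accept item [T' → T .] counts as a complete item here).

Augment with T' → T and build the canonical LR(0) collection (I0 = CLOSURE({[T' → . T]}), then GOTO on every symbol after a dot until no new states appear). It has 15 states:
  I0: { [A → . ( num a], [A → . +], [T → . ( ( num], [T → . A T a], [T → . c], [T → . num c +], [T' → . T] }  — shift
  I1: { [A → ( . num a], [T → ( . ( num] }  — shift
  I2: { [A → + .] }  — reduce
  I3: { [A → . ( num a], [A → . +], [T → . ( ( num], [T → . A T a], [T → . c], [T → . num c +], [T → A . T a] }  — shift
  I4: { [T' → T .] }  — accept
  I5: { [T → c .] }  — reduce
  I6: { [T → num . c +] }  — shift
  I7: { [T → num c . +] }  — shift
  I8: { [T → num c + .] }  — reduce
  I9: { [T → A T . a] }  — shift
  I10: { [T → A T a .] }  — reduce
  I11: { [T → ( ( . num] }  — shift
  I12: { [A → ( num . a] }  — shift
  I13: { [A → ( num a .] }  — reduce
  I14: { [T → ( ( num .] }  — reduce

Every state is either a pure shift/goto state or contains exactly one complete item and nothing to shift — no conflicts. The grammar is LR(0).

Answer: Yes, the grammar is LR(0)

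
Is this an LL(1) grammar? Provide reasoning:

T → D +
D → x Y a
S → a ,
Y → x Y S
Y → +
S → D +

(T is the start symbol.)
Yes, the grammar is LL(1).

Relevant sets:
  FIRST(D) = { 'x' }

For S:
  PREDICT(S → a ',') = { 'a' }
  PREDICT(S → D '+') = { 'x' }
For Y:
  PREDICT(Y → x Y S) = { 'x' }
  PREDICT(Y → '+') = { '+' }
T, D have a single production, so nothing to check there.

All predict sets are disjoint. The grammar IS LL(1).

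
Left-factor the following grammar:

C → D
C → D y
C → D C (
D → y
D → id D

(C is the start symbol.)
C → D C'
C' → ε
C' → y
C' → C (
D → y
D → id D

Left-factoring transforms A → αβ₁ | αβ₂ into A → αA' and A' → β₁ | β₂
(α is the longest common prefix among the alternatives). Repeat until
no nonterminal has two alternatives with a common prefix.

Round 1: C has alternatives sharing prefix 'D'. Introduce C': C → D C'
  Add: C' → ε
  Add: C' → y
  Add: C' → C (

No remaining common prefixes — done.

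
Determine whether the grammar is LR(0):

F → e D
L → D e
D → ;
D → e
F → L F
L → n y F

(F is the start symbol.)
No. Shift-reduce conflict between [D → e .] and [D → . ;]

Augment with F' → F and build the canonical LR(0) collection (I0 = CLOSURE({[F' → . F]}), then GOTO on every symbol after a dot until no new states appear). It has 13 states:
  I0: { [D → . ;], [D → . e], [F → . L F], [F → . e D], [F' → . F], [L → . D e], [L → . n y F] }  — shift
  I1: { [D → ; .] }  — reduce
  I2: { [L → D . e] }  — shift
  I3: { [F' → F .] }  — accept
  I4: { [D → . ;], [D → . e], [F → . L F], [F → . e D], [F → L . F], [L → . D e], [L → . n y F] }  — shift
  I5: { [D → . ;], [D → . e], [D → e .], [F → e . D] }  — shift, reduce
  I6: { [L → n . y F] }  — shift
  I7: { [D → . ;], [D → . e], [F → . L F], [F → . e D], [L → . D e], [L → . n y F], [L → n y . F] }  — shift
  I8: { [L → n y F .] }  — reduce
  I9: { [F → e D .] }  — reduce
  I10: { [D → e .] }  — reduce
  I11: { [F → L F .] }  — reduce
  I12: { [L → D e .] }  — reduce

Conflict in state I5:
  Shift-reduce conflict between [D → e .] and [D → . ;]
So the grammar is NOT LR(0).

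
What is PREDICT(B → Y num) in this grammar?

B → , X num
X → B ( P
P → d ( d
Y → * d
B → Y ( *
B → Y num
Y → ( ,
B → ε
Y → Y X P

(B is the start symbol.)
PREDICT(B → Y num) = (FIRST(RHS) \ {ε}) ∪ (FOLLOW(B) if ε ∈ FIRST(RHS), i.e. RHS ⇒* ε)
FIRST(Y) = { '(', '*' }
FIRST(Y num) = { '(', '*' }
ε ∉ FIRST(Y num), so FOLLOW(B) is not added.
PREDICT(B → Y num) = { '(', '*' }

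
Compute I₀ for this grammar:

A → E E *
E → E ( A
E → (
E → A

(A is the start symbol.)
First, augment the grammar with A' → A
I₀ = CLOSURE({ [A' → . A] }):
  [A' → . A] has the dot before A: add [A → . E E *]
  [A → . E E *] has the dot before E: add [E → . E ( A], [E → . (], [E → . A]
No further items can be added.

I₀ = { [A → . E E *], [A' → . A], [E → . (], [E → . A], [E → . E ( A] }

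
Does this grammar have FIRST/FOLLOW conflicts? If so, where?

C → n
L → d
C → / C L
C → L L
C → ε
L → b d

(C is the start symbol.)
Nullable non-terminals: C.
FIRST sets used below: FIRST(L) = { 'b', 'd' }

C: nullable alternative(s) C → ε; FOLLOW(C) = { $, 'b', 'd' }
  C → n: FIRST \ {ε} = { 'n' } — disjoint from FOLLOW(C)
  C → / C L: FIRST \ {ε} = { '/' } — disjoint from FOLLOW(C)
  C → L L: FIRST \ {ε} = { 'b', 'd' } — overlaps FOLLOW(C) on { 'b', 'd' }: CONFLICT
  C → ε: FIRST \ {ε} = { } — this is the only nullable alternative, skip

L has no nullable alternative, so no FIRST/FOLLOW check is needed there.

So the grammar has 1 FIRST/FOLLOW conflict (marked CONFLICT above).

Answer: Yes. C → L L with FOLLOW(C) on { 'b', 'd' }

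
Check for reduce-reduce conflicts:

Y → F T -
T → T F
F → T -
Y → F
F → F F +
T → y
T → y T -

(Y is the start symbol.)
A reduce-reduce conflict occurs when an LR(0) state has two complete items [A → α .] and [B → β .] — both call for a reduction, and with no lookahead the parser cannot choose between them.

Augment with Y' → Y and build the canonical LR(0) collection (I0 = CLOSURE({[Y' → . Y]}), then GOTO on every symbol after a dot until no new states appear). It has 13 states:
  I0: { [F → . F F +], [F → . T -], [T → . T F], [T → . y T -], [T → . y], [Y → . F T -], [Y → . F], [Y' → . Y] }  — shift
  I1: { [F → . F F +], [F → . T -], [F → F . F +], [T → . T F], [T → . y T -], [T → . y], [Y → F . T -], [Y → F .] }  — shift, reduce
  I2: { [F → . F F +], [F → . T -], [F → T . -], [T → . T F], [T → . y T -], [T → . y], [T → T . F] }  — shift
  I3: { [Y' → Y .] }  — accept
  I4: { [T → . T F], [T → . y T -], [T → . y], [T → y . T -], [T → y .] }  — shift, reduce
  I5: { [F → . F F +], [F → . T -], [T → . T F], [T → . y T -], [T → . y], [T → T . F], [T → y T . -] }  — shift
  I6: { [T → y T - .] }  — reduce
  I7: { [F → . F F +], [F → . T -], [F → F . F +], [T → . T F], [T → . y T -], [T → . y], [T → T F .] }  — shift, reduce
  I8: { [F → . F F +], [F → . T -], [F → F . F +], [F → F F . +], [T → . T F], [T → . y T -], [T → . y] }  — shift
  I9: { [F → F F + .] }  — reduce
  I10: { [F → T - .] }  — reduce
  I11: { [F → . F F +], [F → . T -], [F → T . -], [T → . T F], [T → . y T -], [T → . y], [T → T . F], [Y → F T . -] }  — shift
  I12: { [F → T - .], [Y → F T - .] }  — 2 reduces

I12 contains complete items [F → T - .], [Y → F T - .] — reduce-reduce conflict.

Answer: Yes — I12: [F → T - .] vs [Y → F T - .]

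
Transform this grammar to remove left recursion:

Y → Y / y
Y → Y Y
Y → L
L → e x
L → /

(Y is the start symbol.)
Y → L Y'
Y' → / y Y'
Y' → Y Y'
Y' → ε
L → e x
L → /

Y is directly left-recursive. The standard transformation for
  A → A α₁ | ... | A α_m | β₁ | ... | β_n
is
  A  → β₁ A' | ... | β_n A'
  A' → α₁ A' | ... | α_m A' | ε

Y → L becomes Y → L Y'
Y → Y / y becomes Y' → / y Y'
Y → Y Y becomes Y' → Y Y'
Add Y' → ε

Productions for other non-terminals are unchanged:
  L → e x
  L → /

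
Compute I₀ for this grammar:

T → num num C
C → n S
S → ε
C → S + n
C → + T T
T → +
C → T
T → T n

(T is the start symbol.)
First, augment the grammar with T' → T
I₀ = CLOSURE({ [T' → . T] }):
  [T' → . T] has the dot before T: add [T → . num num C], [T → . +], [T → . T n]
No further items can be added.

I₀ = { [T → . +], [T → . T n], [T → . num num C], [T' → . T] }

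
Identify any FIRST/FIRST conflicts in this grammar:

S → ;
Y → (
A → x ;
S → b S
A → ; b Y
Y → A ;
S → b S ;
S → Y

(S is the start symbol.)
Yes. S → ';' / S → Y on { ';' }; S → b S / S → b S ';' on { 'b' }

A FIRST/FIRST conflict occurs when two productions N → α and N → β for the same non-terminal have FIRST(α) ∩ FIRST(β) ≠ ∅ (with ε ∈ FIRST of a nullable right-hand side, so two nullable alternatives also conflict).

FIRST sets of the non-terminals at (or reachable through a nullable prefix from) the front of some alternative:
  FIRST(Y) = { '(', ';', 'x' }
  FIRST(A) = { ';', 'x' }

Productions for S:
  S → ;: FIRST = { ';' }
  S → b S: FIRST = { 'b' }
  S → b S ;: FIRST = { 'b' }
  S → Y: FIRST = { '(', ';', 'x' }
Productions for Y:
  Y → (: FIRST = { '(' }
  Y → A ;: FIRST = { ';', 'x' }
Productions for A:
  A → x ;: FIRST = { 'x' }
  A → ; b Y: FIRST = { ';' }

Conflict for S: S → ; and S → Y
  Overlap: { ';' }
Conflict for S: S → b S and S → b S ;
  Overlap: { 'b' }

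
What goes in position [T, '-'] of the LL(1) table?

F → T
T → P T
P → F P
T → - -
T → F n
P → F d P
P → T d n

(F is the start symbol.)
To find M[T, '-'], we find productions for T where '-' is in the predict set (PREDICT(N → α) = (FIRST(α) \ {ε}) ∪ (FOLLOW(N) if α ⇒* ε)).

Relevant sets:
  FIRST(P) = { '-' }
  FIRST(F) = { '-' }

T → P T: PREDICT = { '-' }
  '-' is in predict set, so this production goes in M[T, '-']
T → - -: PREDICT = { '-' }
  '-' is in predict set, so this production goes in M[T, '-']
T → F n: PREDICT = { '-' }
  '-' is in predict set, so this production goes in M[T, '-']

M[T, '-'] = T → P T, T → - -, T → F n  (a multiply-defined cell — the grammar is not LL(1))

Answer: T → P T, T → - -, T → F n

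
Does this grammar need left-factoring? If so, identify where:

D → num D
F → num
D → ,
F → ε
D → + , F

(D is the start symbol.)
No, left-factoring is not needed

Left-factoring is needed when two productions for the same non-terminal
share a common prefix on the right-hand side.

Productions for D:
  D → num D
  D → ,
  D → + , F
Productions for F:
  F → num
  F → ε

No common prefixes found.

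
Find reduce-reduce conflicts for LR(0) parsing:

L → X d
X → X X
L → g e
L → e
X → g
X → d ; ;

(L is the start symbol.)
A reduce-reduce conflict occurs when an LR(0) state has two complete items [A → α .] and [B → β .] — both call for a reduction, and with no lookahead the parser cannot choose between them.

Augment with L' → L and build the canonical LR(0) collection (I0 = CLOSURE({[L' → . L]}), then GOTO on every symbol after a dot until no new states appear). It has 12 states:
  I0: { [L → . X d], [L → . e], [L → . g e], [L' → . L], [X → . X X], [X → . d ; ;], [X → . g] }  — shift
  I1: { [L' → L .] }  — accept
  I2: { [L → X . d], [X → . X X], [X → . d ; ;], [X → . g], [X → X . X] }  — shift
  I3: { [X → d . ; ;] }  — shift
  I4: { [L → e .] }  — reduce
  I5: { [L → g . e], [X → g .] }  — shift, reduce
  I6: { [L → g e .] }  — reduce
  I7: { [X → d ; . ;] }  — shift
  I8: { [X → d ; ; .] }  — reduce
  I9: { [X → . X X], [X → . d ; ;], [X → . g], [X → X . X], [X → X X .] }  — shift, reduce
  I10: { [L → X d .], [X → d . ; ;] }  — shift, reduce
  I11: { [X → g .] }  — reduce

No state contains more than one complete item.

Answer: No reduce-reduce conflicts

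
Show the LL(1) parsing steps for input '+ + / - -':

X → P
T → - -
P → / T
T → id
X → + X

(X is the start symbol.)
LL(1) parsing maintains a stack (initially the start symbol over $) and the input. At each step: if the stack top is a terminal, match it against the current input token; if it is a non-terminal N, replace it with the RHS of M[N, lookahead] (the unique production whose predict set contains the lookahead).

Stack is shown with the top on the left.

Stack  Input        Action
--------------------------
X $    + + / - - $  output X → + X
+ X $  + + / - - $  match '+'
X $    + / - - $    output X → + X
+ X $  + / - - $    match '+'
X $    / - - $      output X → P
P $    / - - $      output P → / T
/ T $  / - - $      match '/'
T $    - - $        output T → - -
- - $  - - $        match '-'
- $    - $          match '-'
$      $            accept

The string is accepted.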